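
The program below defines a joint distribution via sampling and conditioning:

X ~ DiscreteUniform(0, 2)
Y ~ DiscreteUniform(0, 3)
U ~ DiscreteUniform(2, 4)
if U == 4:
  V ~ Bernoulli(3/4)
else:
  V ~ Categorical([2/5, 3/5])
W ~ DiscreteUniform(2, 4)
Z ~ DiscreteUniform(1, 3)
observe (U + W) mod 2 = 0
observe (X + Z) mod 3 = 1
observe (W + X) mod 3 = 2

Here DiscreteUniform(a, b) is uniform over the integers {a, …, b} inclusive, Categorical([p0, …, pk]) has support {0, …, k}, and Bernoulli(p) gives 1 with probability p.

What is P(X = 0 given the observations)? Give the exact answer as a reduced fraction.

P(X = 0 | obs) = 2/5

Enumerate traces; 40 have nonzero weight after conditioning:
  (X=0, Y=0, U=2, V=0, W=2, Z=1) weight 1/810
  (X=0, Y=0, U=2, V=1, W=2, Z=1) weight 1/540
  (X=0, Y=0, U=4, V=0, W=2, Z=1) weight 1/1296
  (X=0, Y=0, U=4, V=1, W=2, Z=1) weight 1/432
  (X=0, Y=1, U=2, V=0, W=2, Z=1) weight 1/810
  (X=0, Y=1, U=2, V=1, W=2, Z=1) weight 1/540
  (X=0, Y=1, U=4, V=0, W=2, Z=1) weight 1/1296
  (X=0, Y=1, U=4, V=1, W=2, Z=1) weight 1/432
  (X=1, Y=0, U=2, V=0, W=4, Z=3) weight 1/810
  (X=2, Y=0, U=3, V=0, W=3, Z=2) weight 1/810
  … 30 more
Group by X:
  weight(X=0) = 2/81
  weight(X=1) = 2/81
  weight(X=2) = 1/81
Total weight = 2/81 + 2/81 + 1/81 = 5/81
P(X=0 | obs) = 2/81 / 5/81 = 2/5
P(X=1 | obs) = 2/81 / 5/81 = 2/5
P(X=2 | obs) = 1/81 / 5/81 = 1/5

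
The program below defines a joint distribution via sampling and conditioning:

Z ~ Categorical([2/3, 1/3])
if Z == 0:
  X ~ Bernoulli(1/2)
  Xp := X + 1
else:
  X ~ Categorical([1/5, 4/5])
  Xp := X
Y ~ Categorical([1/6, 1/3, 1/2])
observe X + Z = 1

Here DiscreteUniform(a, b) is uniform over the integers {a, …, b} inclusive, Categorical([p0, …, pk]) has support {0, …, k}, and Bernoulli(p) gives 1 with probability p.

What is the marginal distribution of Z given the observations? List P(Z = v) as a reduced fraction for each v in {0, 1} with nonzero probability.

Enumerate traces; 6 have nonzero weight after conditioning:
  (Z=0, X=1, Y=0) weight 1/18
  (Z=0, X=1, Y=1) weight 1/9
  (Z=0, X=1, Y=2) weight 1/6
  (Z=1, X=0, Y=0) weight 1/90
  (Z=1, X=0, Y=1) weight 1/45
  (Z=1, X=0, Y=2) weight 1/30
Group by Z:
  weight(Z=0) = 1/3
  weight(Z=1) = 1/15
Total weight = 1/3 + 1/15 = 2/5
P(Z=0 | obs) = 1/3 / 2/5 = 5/6
P(Z=1 | obs) = 1/15 / 2/5 = 1/6

P(Z=0) = 5/6, P(Z=1) = 1/6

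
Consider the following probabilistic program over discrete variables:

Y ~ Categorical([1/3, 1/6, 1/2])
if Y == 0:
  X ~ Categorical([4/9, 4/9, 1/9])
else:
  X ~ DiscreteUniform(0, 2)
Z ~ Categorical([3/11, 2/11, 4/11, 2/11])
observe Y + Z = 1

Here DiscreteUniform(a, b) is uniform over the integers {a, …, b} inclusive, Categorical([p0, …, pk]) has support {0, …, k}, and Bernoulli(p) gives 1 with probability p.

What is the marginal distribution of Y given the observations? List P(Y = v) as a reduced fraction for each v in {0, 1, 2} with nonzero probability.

P(Y=0) = 4/7, P(Y=1) = 3/7

Enumerate traces; 6 have nonzero weight after conditioning:
  (Y=0, X=0, Z=1) weight 8/297
  (Y=0, X=1, Z=1) weight 8/297
  (Y=0, X=2, Z=1) weight 2/297
  (Y=1, X=0, Z=0) weight 1/66
  (Y=1, X=1, Z=0) weight 1/66
  (Y=1, X=2, Z=0) weight 1/66
Group by Y:
  weight(Y=0) = 2/33
  weight(Y=1) = 1/22
Total weight = 2/33 + 1/22 = 7/66
P(Y=0 | obs) = 2/33 / 7/66 = 4/7
P(Y=1 | obs) = 1/22 / 7/66 = 3/7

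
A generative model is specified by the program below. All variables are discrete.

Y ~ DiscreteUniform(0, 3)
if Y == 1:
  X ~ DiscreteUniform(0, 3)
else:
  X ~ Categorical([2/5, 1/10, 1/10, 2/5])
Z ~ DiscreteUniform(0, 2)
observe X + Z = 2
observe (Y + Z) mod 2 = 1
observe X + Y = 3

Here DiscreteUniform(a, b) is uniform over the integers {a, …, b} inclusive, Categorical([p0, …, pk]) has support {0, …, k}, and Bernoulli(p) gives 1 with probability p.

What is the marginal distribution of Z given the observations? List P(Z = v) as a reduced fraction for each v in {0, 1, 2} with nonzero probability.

Enumerate traces; 3 have nonzero weight after conditioning:
  (Y=1, X=2, Z=0) weight 1/48
  (Y=2, X=1, Z=1) weight 1/120
  (Y=3, X=0, Z=2) weight 1/30
Group by Z:
  weight(Z=0) = 1/48
  weight(Z=1) = 1/120
  weight(Z=2) = 1/30
Total weight = 1/48 + 1/120 + 1/30 = 1/16
P(Z=0 | obs) = 1/48 / 1/16 = 1/3
P(Z=1 | obs) = 1/120 / 1/16 = 2/15
P(Z=2 | obs) = 1/30 / 1/16 = 8/15

P(Z=0) = 1/3, P(Z=1) = 2/15, P(Z=2) = 8/15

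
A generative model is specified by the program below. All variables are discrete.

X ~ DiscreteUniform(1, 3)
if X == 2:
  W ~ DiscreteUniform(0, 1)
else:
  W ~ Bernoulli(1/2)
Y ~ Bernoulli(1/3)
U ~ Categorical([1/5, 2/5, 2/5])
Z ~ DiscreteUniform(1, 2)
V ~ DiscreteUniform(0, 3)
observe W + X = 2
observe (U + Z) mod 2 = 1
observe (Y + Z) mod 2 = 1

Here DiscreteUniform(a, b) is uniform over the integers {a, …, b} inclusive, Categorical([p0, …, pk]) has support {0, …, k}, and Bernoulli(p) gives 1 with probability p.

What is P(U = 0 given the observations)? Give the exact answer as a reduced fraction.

P(U = 0 | obs) = 1/4

Enumerate traces; 24 have nonzero weight after conditioning:
  (X=1, W=1, Y=0, U=0, Z=1, V=0) weight 1/360
  (X=1, W=1, Y=0, U=0, Z=1, V=1) weight 1/360
  (X=1, W=1, Y=0, U=0, Z=1, V=2) weight 1/360
  (X=1, W=1, Y=0, U=0, Z=1, V=3) weight 1/360
  (X=1, W=1, Y=0, U=2, Z=1, V=0) weight 1/180
  (X=1, W=1, Y=0, U=2, Z=1, V=1) weight 1/180
  (X=1, W=1, Y=0, U=2, Z=1, V=2) weight 1/180
  (X=1, W=1, Y=0, U=2, Z=1, V=3) weight 1/180
  (X=1, W=1, Y=1, U=1, Z=2, V=0) weight 1/360
  … 15 more
Group by U:
  weight(U=0) = 1/45
  weight(U=1) = 1/45
  weight(U=2) = 2/45
Total weight = 1/45 + 1/45 + 2/45 = 4/45
P(U=0 | obs) = 1/45 / 4/45 = 1/4
P(U=1 | obs) = 1/45 / 4/45 = 1/4
P(U=2 | obs) = 2/45 / 4/45 = 1/2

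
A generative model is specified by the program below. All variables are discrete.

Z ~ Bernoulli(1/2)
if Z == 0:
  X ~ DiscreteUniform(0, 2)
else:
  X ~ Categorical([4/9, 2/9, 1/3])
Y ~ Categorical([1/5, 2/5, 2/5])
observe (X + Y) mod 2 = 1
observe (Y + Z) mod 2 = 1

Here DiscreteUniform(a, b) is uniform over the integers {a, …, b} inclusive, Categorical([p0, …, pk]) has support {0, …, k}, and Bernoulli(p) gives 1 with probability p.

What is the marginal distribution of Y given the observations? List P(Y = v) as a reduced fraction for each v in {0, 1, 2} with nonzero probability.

Enumerate traces; 4 have nonzero weight after conditioning:
  (Z=0, X=0, Y=1) weight 1/15
  (Z=0, X=2, Y=1) weight 1/15
  (Z=1, X=1, Y=0) weight 1/45
  (Z=1, X=1, Y=2) weight 2/45
Group by Y:
  weight(Y=0) = 1/45
  weight(Y=1) = 2/15
  weight(Y=2) = 2/45
Total weight = 1/45 + 2/15 + 2/45 = 1/5
P(Y=0 | obs) = 1/45 / 1/5 = 1/9
P(Y=1 | obs) = 2/15 / 1/5 = 2/3
P(Y=2 | obs) = 2/45 / 1/5 = 2/9

P(Y=0) = 1/9, P(Y=1) = 2/3, P(Y=2) = 2/9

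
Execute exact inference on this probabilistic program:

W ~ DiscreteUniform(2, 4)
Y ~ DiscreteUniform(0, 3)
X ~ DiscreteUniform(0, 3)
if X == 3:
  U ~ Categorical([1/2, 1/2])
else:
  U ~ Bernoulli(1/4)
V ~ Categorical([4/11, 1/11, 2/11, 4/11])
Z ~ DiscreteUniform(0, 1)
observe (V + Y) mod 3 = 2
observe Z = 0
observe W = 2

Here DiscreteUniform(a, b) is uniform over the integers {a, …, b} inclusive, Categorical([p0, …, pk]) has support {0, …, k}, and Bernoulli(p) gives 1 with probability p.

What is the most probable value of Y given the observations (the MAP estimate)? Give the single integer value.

Enumerate traces; 40 have nonzero weight after conditioning:
  (W=2, Y=0, X=0, U=0, V=2, Z=0) weight 1/704
  (W=2, Y=0, X=0, U=1, V=2, Z=0) weight 1/2112
  (W=2, Y=0, X=1, U=0, V=2, Z=0) weight 1/704
  (W=2, Y=0, X=1, U=1, V=2, Z=0) weight 1/2112
  (W=2, Y=0, X=2, U=0, V=2, Z=0) weight 1/704
  (W=2, Y=0, X=2, U=1, V=2, Z=0) weight 1/2112
  (W=2, Y=0, X=3, U=0, V=2, Z=0) weight 1/1056
  (W=2, Y=0, X=3, U=1, V=2, Z=0) weight 1/1056
  (W=2, Y=1, X=0, U=0, V=1, Z=0) weight 1/1408
  (W=2, Y=2, X=0, U=0, V=0, Z=0) weight 1/352
  … 30 more
Group by Y:
  weight(Y=0) = 1/132
  weight(Y=1) = 1/264
  weight(Y=2) = 1/33
  weight(Y=3) = 1/132
Total weight = 1/132 + 1/264 + 1/33 + 1/132 = 13/264
P(Y=0 | obs) = 1/132 / 13/264 = 2/13
P(Y=1 | obs) = 1/264 / 13/264 = 1/13
P(Y=2 | obs) = 1/33 / 13/264 = 8/13
P(Y=3 | obs) = 1/132 / 13/264 = 2/13
argmax = 2

argmax_v P(Y = v | obs) = 2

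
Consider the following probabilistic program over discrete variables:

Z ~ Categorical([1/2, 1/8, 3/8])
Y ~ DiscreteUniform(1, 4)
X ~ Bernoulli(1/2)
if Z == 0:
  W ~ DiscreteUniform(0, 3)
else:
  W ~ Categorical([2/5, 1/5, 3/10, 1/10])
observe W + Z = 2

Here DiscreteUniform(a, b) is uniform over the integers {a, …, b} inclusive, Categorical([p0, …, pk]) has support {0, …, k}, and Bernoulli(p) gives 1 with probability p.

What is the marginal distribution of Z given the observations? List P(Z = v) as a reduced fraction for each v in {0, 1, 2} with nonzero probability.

P(Z=0) = 5/12, P(Z=1) = 1/12, P(Z=2) = 1/2

Enumerate traces; 24 have nonzero weight after conditioning:
  (Z=0, Y=1, X=0, W=2) weight 1/64
  (Z=0, Y=1, X=1, W=2) weight 1/64
  (Z=0, Y=2, X=0, W=2) weight 1/64
  (Z=0, Y=2, X=1, W=2) weight 1/64
  (Z=0, Y=3, X=0, W=2) weight 1/64
  (Z=0, Y=3, X=1, W=2) weight 1/64
  (Z=0, Y=4, X=0, W=2) weight 1/64
  (Z=0, Y=4, X=1, W=2) weight 1/64
  (Z=1, Y=1, X=0, W=1) weight 1/320
  (Z=2, Y=1, X=0, W=0) weight 3/160
  … 14 more
Group by Z:
  weight(Z=0) = 1/8
  weight(Z=1) = 1/40
  weight(Z=2) = 3/20
Total weight = 1/8 + 1/40 + 3/20 = 3/10
P(Z=0 | obs) = 1/8 / 3/10 = 5/12
P(Z=1 | obs) = 1/40 / 3/10 = 1/12
P(Z=2 | obs) = 3/20 / 3/10 = 1/2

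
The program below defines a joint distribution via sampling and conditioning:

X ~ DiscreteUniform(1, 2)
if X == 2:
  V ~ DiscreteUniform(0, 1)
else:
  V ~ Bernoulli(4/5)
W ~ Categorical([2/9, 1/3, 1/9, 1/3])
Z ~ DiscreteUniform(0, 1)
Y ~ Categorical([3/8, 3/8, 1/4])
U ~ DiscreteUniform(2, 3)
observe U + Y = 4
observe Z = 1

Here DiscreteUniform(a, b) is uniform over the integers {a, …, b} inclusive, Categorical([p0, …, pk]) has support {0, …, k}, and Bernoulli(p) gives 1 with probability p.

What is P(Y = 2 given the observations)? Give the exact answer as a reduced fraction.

P(Y = 2 | obs) = 2/5

Enumerate traces; 32 have nonzero weight after conditioning:
  (X=1, V=0, W=0, Z=1, Y=1, U=3) weight 1/480
  (X=1, V=0, W=0, Z=1, Y=2, U=2) weight 1/720
  (X=1, V=0, W=1, Z=1, Y=1, U=3) weight 1/320
  (X=1, V=0, W=1, Z=1, Y=2, U=2) weight 1/480
  (X=1, V=0, W=2, Z=1, Y=1, U=3) weight 1/960
  (X=1, V=0, W=2, Z=1, Y=2, U=2) weight 1/1440
  (X=1, V=0, W=3, Z=1, Y=1, U=3) weight 1/320
  (X=1, V=0, W=3, Z=1, Y=2, U=2) weight 1/480
  … 24 more
Group by Y:
  weight(Y=1) = 3/32
  weight(Y=2) = 1/16
Total weight = 3/32 + 1/16 = 5/32
P(Y=1 | obs) = 3/32 / 5/32 = 3/5
P(Y=2 | obs) = 1/16 / 5/32 = 2/5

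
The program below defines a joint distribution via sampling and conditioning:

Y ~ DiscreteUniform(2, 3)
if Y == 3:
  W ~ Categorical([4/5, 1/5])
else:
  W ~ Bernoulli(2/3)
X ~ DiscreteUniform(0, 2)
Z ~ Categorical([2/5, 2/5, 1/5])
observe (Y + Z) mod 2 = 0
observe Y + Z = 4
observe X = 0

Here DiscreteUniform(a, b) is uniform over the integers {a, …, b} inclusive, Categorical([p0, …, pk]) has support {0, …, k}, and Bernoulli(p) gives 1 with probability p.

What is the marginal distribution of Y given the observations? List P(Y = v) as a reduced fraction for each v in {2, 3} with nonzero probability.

Enumerate traces; 4 have nonzero weight after conditioning:
  (Y=2, W=0, X=0, Z=2) weight 1/90
  (Y=2, W=1, X=0, Z=2) weight 1/45
  (Y=3, W=0, X=0, Z=1) weight 4/75
  (Y=3, W=1, X=0, Z=1) weight 1/75
Group by Y:
  weight(Y=2) = 1/30
  weight(Y=3) = 1/15
Total weight = 1/30 + 1/15 = 1/10
P(Y=2 | obs) = 1/30 / 1/10 = 1/3
P(Y=3 | obs) = 1/15 / 1/10 = 2/3

P(Y=2) = 1/3, P(Y=3) = 2/3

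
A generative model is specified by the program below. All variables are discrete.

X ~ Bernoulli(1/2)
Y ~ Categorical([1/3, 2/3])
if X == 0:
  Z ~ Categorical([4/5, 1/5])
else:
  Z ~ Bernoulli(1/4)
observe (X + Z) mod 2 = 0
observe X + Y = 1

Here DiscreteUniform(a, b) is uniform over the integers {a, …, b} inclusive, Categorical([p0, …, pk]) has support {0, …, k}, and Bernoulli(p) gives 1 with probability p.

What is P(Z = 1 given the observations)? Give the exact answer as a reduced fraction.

Enumerate traces; 2 have nonzero weight after conditioning:
  (X=0, Y=1, Z=0) weight 4/15
  (X=1, Y=0, Z=1) weight 1/24
Group by Z:
  weight(Z=0) = 4/15
  weight(Z=1) = 1/24
Total weight = 4/15 + 1/24 = 37/120
P(Z=0 | obs) = 4/15 / 37/120 = 32/37
P(Z=1 | obs) = 1/24 / 37/120 = 5/37

P(Z = 1 | obs) = 5/37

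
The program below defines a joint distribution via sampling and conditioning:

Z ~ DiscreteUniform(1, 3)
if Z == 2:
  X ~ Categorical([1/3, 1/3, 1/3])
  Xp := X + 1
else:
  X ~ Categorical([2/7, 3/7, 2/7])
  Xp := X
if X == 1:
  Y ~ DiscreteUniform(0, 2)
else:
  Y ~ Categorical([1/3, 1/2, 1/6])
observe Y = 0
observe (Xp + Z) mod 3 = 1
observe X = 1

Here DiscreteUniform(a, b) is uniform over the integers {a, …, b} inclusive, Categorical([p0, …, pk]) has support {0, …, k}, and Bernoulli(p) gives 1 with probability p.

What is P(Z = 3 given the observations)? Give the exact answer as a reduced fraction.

P(Z = 3 | obs) = 9/16

Enumerate traces; 2 have nonzero weight after conditioning:
  (Z=2, X=1, Y=0) weight 1/27
  (Z=3, X=1, Y=0) weight 1/21
Group by Z:
  weight(Z=2) = 1/27
  weight(Z=3) = 1/21
Total weight = 1/27 + 1/21 = 16/189
P(Z=2 | obs) = 1/27 / 16/189 = 7/16
P(Z=3 | obs) = 1/21 / 16/189 = 9/16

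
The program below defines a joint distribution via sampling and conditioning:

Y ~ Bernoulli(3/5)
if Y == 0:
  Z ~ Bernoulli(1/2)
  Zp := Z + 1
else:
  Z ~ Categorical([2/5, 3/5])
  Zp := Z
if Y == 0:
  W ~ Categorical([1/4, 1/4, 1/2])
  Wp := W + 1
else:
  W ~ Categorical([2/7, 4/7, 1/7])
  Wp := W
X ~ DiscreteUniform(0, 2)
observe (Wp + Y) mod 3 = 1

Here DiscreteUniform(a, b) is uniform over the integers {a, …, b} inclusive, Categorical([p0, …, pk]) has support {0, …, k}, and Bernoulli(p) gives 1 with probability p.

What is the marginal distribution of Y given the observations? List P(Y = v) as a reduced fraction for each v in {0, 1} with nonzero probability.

Enumerate traces; 12 have nonzero weight after conditioning:
  (Y=0, Z=0, W=0, X=0) weight 1/60
  (Y=0, Z=0, W=0, X=1) weight 1/60
  (Y=0, Z=0, W=0, X=2) weight 1/60
  (Y=0, Z=1, W=0, X=0) weight 1/60
  (Y=0, Z=1, W=0, X=1) weight 1/60
  (Y=0, Z=1, W=0, X=2) weight 1/60
  (Y=1, Z=0, W=0, X=0) weight 4/175
  (Y=1, Z=0, W=0, X=1) weight 4/175
  … 4 more
Group by Y:
  weight(Y=0) = 1/10
  weight(Y=1) = 6/35
Total weight = 1/10 + 6/35 = 19/70
P(Y=0 | obs) = 1/10 / 19/70 = 7/19
P(Y=1 | obs) = 6/35 / 19/70 = 12/19

P(Y=0) = 7/19, P(Y=1) = 12/19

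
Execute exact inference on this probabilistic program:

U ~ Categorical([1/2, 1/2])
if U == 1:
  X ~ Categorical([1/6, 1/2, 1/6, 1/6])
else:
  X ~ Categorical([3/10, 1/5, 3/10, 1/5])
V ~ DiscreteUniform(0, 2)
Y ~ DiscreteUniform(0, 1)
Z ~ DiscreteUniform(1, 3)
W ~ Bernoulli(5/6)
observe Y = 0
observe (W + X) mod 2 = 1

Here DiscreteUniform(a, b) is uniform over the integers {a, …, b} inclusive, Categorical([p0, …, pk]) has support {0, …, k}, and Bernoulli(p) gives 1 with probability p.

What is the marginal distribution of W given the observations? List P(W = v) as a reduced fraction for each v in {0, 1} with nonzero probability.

Enumerate traces; 72 have nonzero weight after conditioning:
  (U=0, X=0, V=0, Y=0, Z=1, W=1) weight 1/144
  (U=0, X=0, V=0, Y=0, Z=2, W=1) weight 1/144
  (U=0, X=0, V=0, Y=0, Z=3, W=1) weight 1/144
  (U=0, X=0, V=1, Y=0, Z=1, W=1) weight 1/144
  (U=0, X=0, V=1, Y=0, Z=2, W=1) weight 1/144
  (U=0, X=0, V=1, Y=0, Z=3, W=1) weight 1/144
  (U=0, X=0, V=2, Y=0, Z=1, W=1) weight 1/144
  (U=0, X=0, V=2, Y=0, Z=2, W=1) weight 1/144
  (U=0, X=1, V=0, Y=0, Z=1, W=0) weight 1/1080
  … 63 more
Group by W:
  weight(W=0) = 2/45
  weight(W=1) = 7/36
Total weight = 2/45 + 7/36 = 43/180
P(W=0 | obs) = 2/45 / 43/180 = 8/43
P(W=1 | obs) = 7/36 / 43/180 = 35/43

P(W=0) = 8/43, P(W=1) = 35/43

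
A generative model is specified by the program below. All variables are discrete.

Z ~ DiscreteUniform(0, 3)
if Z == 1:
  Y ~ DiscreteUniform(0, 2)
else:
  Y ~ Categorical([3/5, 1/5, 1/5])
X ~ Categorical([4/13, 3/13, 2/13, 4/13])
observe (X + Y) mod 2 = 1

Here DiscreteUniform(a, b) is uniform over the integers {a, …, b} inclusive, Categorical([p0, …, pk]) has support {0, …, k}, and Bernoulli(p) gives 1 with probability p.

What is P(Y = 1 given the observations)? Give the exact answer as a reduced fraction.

Enumerate traces; 24 have nonzero weight after conditioning:
  (Z=0, Y=0, X=1) weight 9/260
  (Z=0, Y=0, X=3) weight 3/65
  (Z=0, Y=1, X=0) weight 1/65
  (Z=0, Y=1, X=2) weight 1/130
  (Z=0, Y=2, X=1) weight 3/260
  (Z=0, Y=2, X=3) weight 1/65
  (Z=1, Y=0, X=1) weight 1/52
  (Z=1, Y=0, X=3) weight 1/39
  … 16 more
Group by Y:
  weight(Y=0) = 56/195
  weight(Y=1) = 7/65
  weight(Y=2) = 49/390
Total weight = 56/195 + 7/65 + 49/390 = 203/390
P(Y=0 | obs) = 56/195 / 203/390 = 16/29
P(Y=1 | obs) = 7/65 / 203/390 = 6/29
P(Y=2 | obs) = 49/390 / 203/390 = 7/29

P(Y = 1 | obs) = 6/29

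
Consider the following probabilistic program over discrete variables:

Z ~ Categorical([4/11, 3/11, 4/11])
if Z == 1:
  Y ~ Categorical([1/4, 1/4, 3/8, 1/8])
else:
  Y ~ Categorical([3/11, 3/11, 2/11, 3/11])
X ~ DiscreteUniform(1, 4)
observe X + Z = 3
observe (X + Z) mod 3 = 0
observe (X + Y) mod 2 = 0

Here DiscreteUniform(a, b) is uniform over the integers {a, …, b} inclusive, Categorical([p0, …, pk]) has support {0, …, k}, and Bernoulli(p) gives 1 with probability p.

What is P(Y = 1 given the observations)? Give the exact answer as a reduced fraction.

P(Y = 1 | obs) = 64/183

Enumerate traces; 6 have nonzero weight after conditioning:
  (Z=0, Y=1, X=3) weight 3/121
  (Z=0, Y=3, X=3) weight 3/121
  (Z=1, Y=0, X=2) weight 3/176
  (Z=1, Y=2, X=2) weight 9/352
  (Z=2, Y=1, X=1) weight 3/121
  (Z=2, Y=3, X=1) weight 3/121
Group by Y:
  weight(Y=0) = 3/176
  weight(Y=1) = 6/121
  weight(Y=2) = 9/352
  weight(Y=3) = 6/121
Total weight = 3/176 + 6/121 + 9/352 + 6/121 = 549/3872
P(Y=0 | obs) = 3/176 / 549/3872 = 22/183
P(Y=1 | obs) = 6/121 / 549/3872 = 64/183
P(Y=2 | obs) = 9/352 / 549/3872 = 11/61
P(Y=3 | obs) = 6/121 / 549/3872 = 64/183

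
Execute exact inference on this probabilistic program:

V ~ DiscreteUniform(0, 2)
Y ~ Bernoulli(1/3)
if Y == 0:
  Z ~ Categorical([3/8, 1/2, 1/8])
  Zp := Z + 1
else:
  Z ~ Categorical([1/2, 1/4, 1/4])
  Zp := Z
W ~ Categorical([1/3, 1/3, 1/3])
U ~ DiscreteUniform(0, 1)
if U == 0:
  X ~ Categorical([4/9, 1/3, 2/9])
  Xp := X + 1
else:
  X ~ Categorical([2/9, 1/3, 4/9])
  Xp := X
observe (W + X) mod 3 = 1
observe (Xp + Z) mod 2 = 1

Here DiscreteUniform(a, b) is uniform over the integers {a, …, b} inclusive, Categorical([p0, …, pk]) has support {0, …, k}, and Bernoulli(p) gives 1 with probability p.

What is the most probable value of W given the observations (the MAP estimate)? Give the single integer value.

argmax_v P(W = v | obs) = 1

Enumerate traces; 54 have nonzero weight after conditioning:
  (V=0, Y=0, Z=0, W=0, U=1, X=1) weight 1/216
  (V=0, Y=0, Z=0, W=1, U=0, X=0) weight 1/162
  (V=0, Y=0, Z=0, W=2, U=0, X=2) weight 1/324
  (V=0, Y=0, Z=1, W=0, U=0, X=1) weight 1/162
  (V=0, Y=0, Z=1, W=1, U=1, X=0) weight 1/243
  (V=0, Y=0, Z=1, W=2, U=1, X=2) weight 2/243
  (V=0, Y=0, Z=2, W=0, U=1, X=1) weight 1/648
  (V=0, Y=0, Z=2, W=1, U=0, X=0) weight 1/486
  … 46 more
Group by W:
  weight(W=0) = 1/18
  weight(W=1) = 19/324
  weight(W=2) = 17/324
Total weight = 1/18 + 19/324 + 17/324 = 1/6
P(W=0 | obs) = 1/18 / 1/6 = 1/3
P(W=1 | obs) = 19/324 / 1/6 = 19/54
P(W=2 | obs) = 17/324 / 1/6 = 17/54
argmax = 1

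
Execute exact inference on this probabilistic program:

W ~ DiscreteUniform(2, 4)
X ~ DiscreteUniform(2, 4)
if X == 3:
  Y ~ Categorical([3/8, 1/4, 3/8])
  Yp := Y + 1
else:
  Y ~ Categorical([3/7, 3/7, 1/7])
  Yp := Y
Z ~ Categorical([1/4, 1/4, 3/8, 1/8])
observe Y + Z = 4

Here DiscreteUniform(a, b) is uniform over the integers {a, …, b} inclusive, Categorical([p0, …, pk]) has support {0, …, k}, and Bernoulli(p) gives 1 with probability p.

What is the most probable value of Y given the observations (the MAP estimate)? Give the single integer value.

Enumerate traces; 18 have nonzero weight after conditioning:
  (W=2, X=2, Y=1, Z=3) weight 1/168
  (W=2, X=2, Y=2, Z=2) weight 1/168
  (W=2, X=3, Y=1, Z=3) weight 1/288
  (W=2, X=3, Y=2, Z=2) weight 1/64
  (W=2, X=4, Y=1, Z=3) weight 1/168
  (W=2, X=4, Y=2, Z=2) weight 1/168
  (W=3, X=2, Y=1, Z=3) weight 1/168
  (W=3, X=2, Y=2, Z=2) weight 1/168
  … 10 more
Group by Y:
  weight(Y=1) = 31/672
  weight(Y=2) = 37/448
Total weight = 31/672 + 37/448 = 173/1344
P(Y=1 | obs) = 31/672 / 173/1344 = 62/173
P(Y=2 | obs) = 37/448 / 173/1344 = 111/173
argmax = 2

argmax_v P(Y = v | obs) = 2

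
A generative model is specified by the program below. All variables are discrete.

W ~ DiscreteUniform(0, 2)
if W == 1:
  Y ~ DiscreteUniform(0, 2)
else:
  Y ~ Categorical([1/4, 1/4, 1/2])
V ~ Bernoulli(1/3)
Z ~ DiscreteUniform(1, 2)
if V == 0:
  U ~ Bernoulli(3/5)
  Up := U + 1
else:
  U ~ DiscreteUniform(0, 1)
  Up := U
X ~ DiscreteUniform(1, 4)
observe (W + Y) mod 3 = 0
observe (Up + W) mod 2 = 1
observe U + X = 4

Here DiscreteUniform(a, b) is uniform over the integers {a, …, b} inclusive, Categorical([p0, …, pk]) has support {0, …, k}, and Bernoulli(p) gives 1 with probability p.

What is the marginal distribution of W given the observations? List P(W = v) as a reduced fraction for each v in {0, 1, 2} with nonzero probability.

Enumerate traces; 12 have nonzero weight after conditioning:
  (W=0, Y=0, V=0, Z=1, U=0, X=4) weight 1/360
  (W=0, Y=0, V=0, Z=2, U=0, X=4) weight 1/360
  (W=0, Y=0, V=1, Z=1, U=1, X=3) weight 1/576
  (W=0, Y=0, V=1, Z=2, U=1, X=3) weight 1/576
  (W=1, Y=2, V=0, Z=1, U=1, X=3) weight 1/180
  (W=1, Y=2, V=0, Z=2, U=1, X=3) weight 1/180
  (W=1, Y=2, V=1, Z=1, U=0, X=4) weight 1/432
  (W=1, Y=2, V=1, Z=2, U=0, X=4) weight 1/432
  (W=2, Y=1, V=0, Z=1, U=0, X=4) weight 1/360
  … 3 more
Group by W:
  weight(W=0) = 13/1440
  weight(W=1) = 17/1080
  weight(W=2) = 13/1440
Total weight = 13/1440 + 17/1080 + 13/1440 = 73/2160
P(W=0 | obs) = 13/1440 / 73/2160 = 39/146
P(W=1 | obs) = 17/1080 / 73/2160 = 34/73
P(W=2 | obs) = 13/1440 / 73/2160 = 39/146

P(W=0) = 39/146, P(W=1) = 34/73, P(W=2) = 39/146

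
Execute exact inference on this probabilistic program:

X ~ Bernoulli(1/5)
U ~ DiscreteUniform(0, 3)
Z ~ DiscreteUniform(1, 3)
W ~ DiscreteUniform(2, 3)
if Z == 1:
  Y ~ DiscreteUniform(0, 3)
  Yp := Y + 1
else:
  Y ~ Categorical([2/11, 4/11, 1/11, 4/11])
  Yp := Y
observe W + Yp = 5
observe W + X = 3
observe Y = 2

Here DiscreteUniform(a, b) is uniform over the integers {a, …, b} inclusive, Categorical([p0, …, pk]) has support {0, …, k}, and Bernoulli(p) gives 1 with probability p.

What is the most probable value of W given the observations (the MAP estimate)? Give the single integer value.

argmax_v P(W = v | obs) = 3

Enumerate traces; 12 have nonzero weight after conditioning:
  (X=0, U=0, Z=2, W=3, Y=2) weight 1/330
  (X=0, U=0, Z=3, W=3, Y=2) weight 1/330
  (X=0, U=1, Z=2, W=3, Y=2) weight 1/330
  (X=0, U=1, Z=3, W=3, Y=2) weight 1/330
  (X=0, U=2, Z=2, W=3, Y=2) weight 1/330
  (X=0, U=2, Z=3, W=3, Y=2) weight 1/330
  (X=0, U=3, Z=2, W=3, Y=2) weight 1/330
  (X=0, U=3, Z=3, W=3, Y=2) weight 1/330
  (X=1, U=0, Z=1, W=2, Y=2) weight 1/480
  … 3 more
Group by W:
  weight(W=2) = 1/120
  weight(W=3) = 4/165
Total weight = 1/120 + 4/165 = 43/1320
P(W=2 | obs) = 1/120 / 43/1320 = 11/43
P(W=3 | obs) = 4/165 / 43/1320 = 32/43
argmax = 3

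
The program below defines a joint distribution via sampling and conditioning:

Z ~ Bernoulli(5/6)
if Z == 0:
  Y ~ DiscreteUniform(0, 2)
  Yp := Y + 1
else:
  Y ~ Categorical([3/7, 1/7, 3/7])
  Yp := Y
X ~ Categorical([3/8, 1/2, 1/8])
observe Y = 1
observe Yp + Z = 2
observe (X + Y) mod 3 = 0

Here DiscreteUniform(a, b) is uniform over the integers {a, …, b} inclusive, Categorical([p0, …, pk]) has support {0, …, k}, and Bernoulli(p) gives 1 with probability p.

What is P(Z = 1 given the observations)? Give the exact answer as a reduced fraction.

Enumerate traces; 2 have nonzero weight after conditioning:
  (Z=0, Y=1, X=2) weight 1/144
  (Z=1, Y=1, X=2) weight 5/336
Group by Z:
  weight(Z=0) = 1/144
  weight(Z=1) = 5/336
Total weight = 1/144 + 5/336 = 11/504
P(Z=0 | obs) = 1/144 / 11/504 = 7/22
P(Z=1 | obs) = 5/336 / 11/504 = 15/22

P(Z = 1 | obs) = 15/22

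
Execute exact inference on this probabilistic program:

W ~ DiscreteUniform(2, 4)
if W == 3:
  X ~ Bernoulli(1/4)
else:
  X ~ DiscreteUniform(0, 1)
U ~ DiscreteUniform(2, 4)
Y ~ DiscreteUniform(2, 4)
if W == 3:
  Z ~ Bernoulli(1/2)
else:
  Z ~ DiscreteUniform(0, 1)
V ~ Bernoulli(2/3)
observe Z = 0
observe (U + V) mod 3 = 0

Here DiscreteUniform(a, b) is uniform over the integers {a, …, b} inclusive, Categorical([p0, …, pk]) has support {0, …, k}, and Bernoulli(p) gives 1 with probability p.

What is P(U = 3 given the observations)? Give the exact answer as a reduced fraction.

P(U = 3 | obs) = 1/3

Enumerate traces; 36 have nonzero weight after conditioning:
  (W=2, X=0, U=2, Y=2, Z=0, V=1) weight 1/162
  (W=2, X=0, U=2, Y=3, Z=0, V=1) weight 1/162
  (W=2, X=0, U=2, Y=4, Z=0, V=1) weight 1/162
  (W=2, X=0, U=3, Y=2, Z=0, V=0) weight 1/324
  (W=2, X=0, U=3, Y=3, Z=0, V=0) weight 1/324
  (W=2, X=0, U=3, Y=4, Z=0, V=0) weight 1/324
  (W=2, X=1, U=2, Y=2, Z=0, V=1) weight 1/162
  (W=2, X=1, U=2, Y=3, Z=0, V=1) weight 1/162
  … 28 more
Group by U:
  weight(U=2) = 1/9
  weight(U=3) = 1/18
Total weight = 1/9 + 1/18 = 1/6
P(U=2 | obs) = 1/9 / 1/6 = 2/3
P(U=3 | obs) = 1/18 / 1/6 = 1/3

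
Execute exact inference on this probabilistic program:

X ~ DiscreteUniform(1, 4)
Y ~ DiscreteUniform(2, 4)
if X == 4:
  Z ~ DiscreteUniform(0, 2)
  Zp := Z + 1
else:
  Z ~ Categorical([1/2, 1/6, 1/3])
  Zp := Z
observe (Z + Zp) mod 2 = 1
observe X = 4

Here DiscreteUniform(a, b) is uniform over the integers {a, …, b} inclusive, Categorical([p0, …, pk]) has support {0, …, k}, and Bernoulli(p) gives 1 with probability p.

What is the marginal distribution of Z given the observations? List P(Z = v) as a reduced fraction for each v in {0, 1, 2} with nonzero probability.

P(Z=0) = 1/3, P(Z=1) = 1/3, P(Z=2) = 1/3

Enumerate traces; 9 have nonzero weight after conditioning:
  (X=4, Y=2, Z=0) weight 1/36
  (X=4, Y=2, Z=1) weight 1/36
  (X=4, Y=2, Z=2) weight 1/36
  (X=4, Y=3, Z=0) weight 1/36
  (X=4, Y=3, Z=1) weight 1/36
  (X=4, Y=3, Z=2) weight 1/36
  (X=4, Y=4, Z=0) weight 1/36
  (X=4, Y=4, Z=1) weight 1/36
  … 1 more
Group by Z:
  weight(Z=0) = 1/12
  weight(Z=1) = 1/12
  weight(Z=2) = 1/12
Total weight = 1/12 + 1/12 + 1/12 = 1/4
P(Z=0 | obs) = 1/12 / 1/4 = 1/3
P(Z=1 | obs) = 1/12 / 1/4 = 1/3
P(Z=2 | obs) = 1/12 / 1/4 = 1/3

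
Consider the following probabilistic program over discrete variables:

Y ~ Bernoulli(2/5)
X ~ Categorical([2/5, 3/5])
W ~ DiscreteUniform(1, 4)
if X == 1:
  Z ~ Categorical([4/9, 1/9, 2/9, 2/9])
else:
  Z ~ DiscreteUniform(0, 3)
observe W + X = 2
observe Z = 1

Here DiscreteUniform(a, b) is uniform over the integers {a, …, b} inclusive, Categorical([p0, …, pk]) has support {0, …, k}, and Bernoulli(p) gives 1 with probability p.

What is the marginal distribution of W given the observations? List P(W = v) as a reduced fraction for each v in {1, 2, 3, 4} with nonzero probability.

P(W=1) = 2/5, P(W=2) = 3/5

Enumerate traces; 4 have nonzero weight after conditioning:
  (Y=0, X=0, W=2, Z=1) weight 3/200
  (Y=0, X=1, W=1, Z=1) weight 1/100
  (Y=1, X=0, W=2, Z=1) weight 1/100
  (Y=1, X=1, W=1, Z=1) weight 1/150
Group by W:
  weight(W=1) = 1/60
  weight(W=2) = 1/40
Total weight = 1/60 + 1/40 = 1/24
P(W=1 | obs) = 1/60 / 1/24 = 2/5
P(W=2 | obs) = 1/40 / 1/24 = 3/5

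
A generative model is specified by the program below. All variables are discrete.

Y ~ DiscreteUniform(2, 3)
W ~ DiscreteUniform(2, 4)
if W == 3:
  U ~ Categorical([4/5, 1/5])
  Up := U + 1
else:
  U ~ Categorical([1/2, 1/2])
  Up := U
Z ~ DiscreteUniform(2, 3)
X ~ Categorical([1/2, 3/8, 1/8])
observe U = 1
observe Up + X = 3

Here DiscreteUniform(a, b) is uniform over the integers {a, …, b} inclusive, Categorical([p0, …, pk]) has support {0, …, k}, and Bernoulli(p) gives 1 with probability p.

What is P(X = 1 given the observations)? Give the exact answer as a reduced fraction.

P(X = 1 | obs) = 3/8

Enumerate traces; 12 have nonzero weight after conditioning:
  (Y=2, W=2, U=1, Z=2, X=2) weight 1/192
  (Y=2, W=2, U=1, Z=3, X=2) weight 1/192
  (Y=2, W=3, U=1, Z=2, X=1) weight 1/160
  (Y=2, W=3, U=1, Z=3, X=1) weight 1/160
  (Y=2, W=4, U=1, Z=2, X=2) weight 1/192
  (Y=2, W=4, U=1, Z=3, X=2) weight 1/192
  (Y=3, W=2, U=1, Z=2, X=2) weight 1/192
  (Y=3, W=2, U=1, Z=3, X=2) weight 1/192
  … 4 more
Group by X:
  weight(X=1) = 1/40
  weight(X=2) = 1/24
Total weight = 1/40 + 1/24 = 1/15
P(X=1 | obs) = 1/40 / 1/15 = 3/8
P(X=2 | obs) = 1/24 / 1/15 = 5/8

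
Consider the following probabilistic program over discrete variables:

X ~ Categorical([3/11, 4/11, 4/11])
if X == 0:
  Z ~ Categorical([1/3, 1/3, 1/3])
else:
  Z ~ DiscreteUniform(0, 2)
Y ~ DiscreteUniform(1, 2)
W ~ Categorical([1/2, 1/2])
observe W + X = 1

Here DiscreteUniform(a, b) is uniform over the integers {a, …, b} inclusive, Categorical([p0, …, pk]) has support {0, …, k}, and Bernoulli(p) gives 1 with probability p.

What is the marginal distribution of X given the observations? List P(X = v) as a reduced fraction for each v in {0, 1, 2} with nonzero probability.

Enumerate traces; 12 have nonzero weight after conditioning:
  (X=0, Z=0, Y=1, W=1) weight 1/44
  (X=0, Z=0, Y=2, W=1) weight 1/44
  (X=0, Z=1, Y=1, W=1) weight 1/44
  (X=0, Z=1, Y=2, W=1) weight 1/44
  (X=0, Z=2, Y=1, W=1) weight 1/44
  (X=0, Z=2, Y=2, W=1) weight 1/44
  (X=1, Z=0, Y=1, W=0) weight 1/33
  (X=1, Z=0, Y=2, W=0) weight 1/33
  … 4 more
Group by X:
  weight(X=0) = 3/22
  weight(X=1) = 2/11
Total weight = 3/22 + 2/11 = 7/22
P(X=0 | obs) = 3/22 / 7/22 = 3/7
P(X=1 | obs) = 2/11 / 7/22 = 4/7

P(X=0) = 3/7, P(X=1) = 4/7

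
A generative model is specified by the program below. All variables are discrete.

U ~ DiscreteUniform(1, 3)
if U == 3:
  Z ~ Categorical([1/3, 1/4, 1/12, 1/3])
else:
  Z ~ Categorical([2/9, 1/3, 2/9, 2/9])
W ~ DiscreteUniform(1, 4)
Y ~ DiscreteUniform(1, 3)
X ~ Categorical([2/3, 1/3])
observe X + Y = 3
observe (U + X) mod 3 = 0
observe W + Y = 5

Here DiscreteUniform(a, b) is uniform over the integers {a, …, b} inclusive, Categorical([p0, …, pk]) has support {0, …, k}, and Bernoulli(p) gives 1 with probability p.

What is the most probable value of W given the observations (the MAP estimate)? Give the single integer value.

Enumerate traces; 8 have nonzero weight after conditioning:
  (U=2, Z=0, W=3, Y=2, X=1) weight 1/486
  (U=2, Z=1, W=3, Y=2, X=1) weight 1/324
  (U=2, Z=2, W=3, Y=2, X=1) weight 1/486
  (U=2, Z=3, W=3, Y=2, X=1) weight 1/486
  (U=3, Z=0, W=2, Y=3, X=0) weight 1/162
  (U=3, Z=1, W=2, Y=3, X=0) weight 1/216
  (U=3, Z=2, W=2, Y=3, X=0) weight 1/648
  (U=3, Z=3, W=2, Y=3, X=0) weight 1/162
Group by W:
  weight(W=2) = 1/54
  weight(W=3) = 1/108
Total weight = 1/54 + 1/108 = 1/36
P(W=2 | obs) = 1/54 / 1/36 = 2/3
P(W=3 | obs) = 1/108 / 1/36 = 1/3
argmax = 2

argmax_v P(W = v | obs) = 2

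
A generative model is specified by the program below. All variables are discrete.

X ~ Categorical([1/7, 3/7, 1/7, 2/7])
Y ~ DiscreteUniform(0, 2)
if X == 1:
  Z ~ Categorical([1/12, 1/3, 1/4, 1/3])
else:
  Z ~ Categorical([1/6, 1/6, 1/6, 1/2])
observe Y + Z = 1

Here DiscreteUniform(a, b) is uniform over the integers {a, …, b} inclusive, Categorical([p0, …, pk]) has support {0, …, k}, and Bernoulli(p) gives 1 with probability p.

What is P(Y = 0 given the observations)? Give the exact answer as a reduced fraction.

P(Y = 0 | obs) = 20/31

Enumerate traces; 8 have nonzero weight after conditioning:
  (X=0, Y=0, Z=1) weight 1/126
  (X=0, Y=1, Z=0) weight 1/126
  (X=1, Y=0, Z=1) weight 1/21
  (X=1, Y=1, Z=0) weight 1/84
  (X=2, Y=0, Z=1) weight 1/126
  (X=2, Y=1, Z=0) weight 1/126
  (X=3, Y=0, Z=1) weight 1/63
  (X=3, Y=1, Z=0) weight 1/63
Group by Y:
  weight(Y=0) = 5/63
  weight(Y=1) = 11/252
Total weight = 5/63 + 11/252 = 31/252
P(Y=0 | obs) = 5/63 / 31/252 = 20/31
P(Y=1 | obs) = 11/252 / 31/252 = 11/31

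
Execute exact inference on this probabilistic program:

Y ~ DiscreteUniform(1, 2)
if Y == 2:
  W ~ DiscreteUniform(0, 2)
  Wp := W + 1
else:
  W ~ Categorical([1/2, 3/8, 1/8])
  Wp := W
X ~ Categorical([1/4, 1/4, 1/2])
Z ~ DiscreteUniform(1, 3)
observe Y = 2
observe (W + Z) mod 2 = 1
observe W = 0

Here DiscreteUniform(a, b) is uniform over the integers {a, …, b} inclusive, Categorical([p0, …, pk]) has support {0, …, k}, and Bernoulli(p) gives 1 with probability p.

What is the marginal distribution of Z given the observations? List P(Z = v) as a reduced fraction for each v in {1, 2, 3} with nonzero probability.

Enumerate traces; 6 have nonzero weight after conditioning:
  (Y=2, W=0, X=0, Z=1) weight 1/72
  (Y=2, W=0, X=0, Z=3) weight 1/72
  (Y=2, W=0, X=1, Z=1) weight 1/72
  (Y=2, W=0, X=1, Z=3) weight 1/72
  (Y=2, W=0, X=2, Z=1) weight 1/36
  (Y=2, W=0, X=2, Z=3) weight 1/36
Group by Z:
  weight(Z=1) = 1/18
  weight(Z=3) = 1/18
Total weight = 1/18 + 1/18 = 1/9
P(Z=1 | obs) = 1/18 / 1/9 = 1/2
P(Z=3 | obs) = 1/18 / 1/9 = 1/2

P(Z=1) = 1/2, P(Z=3) = 1/2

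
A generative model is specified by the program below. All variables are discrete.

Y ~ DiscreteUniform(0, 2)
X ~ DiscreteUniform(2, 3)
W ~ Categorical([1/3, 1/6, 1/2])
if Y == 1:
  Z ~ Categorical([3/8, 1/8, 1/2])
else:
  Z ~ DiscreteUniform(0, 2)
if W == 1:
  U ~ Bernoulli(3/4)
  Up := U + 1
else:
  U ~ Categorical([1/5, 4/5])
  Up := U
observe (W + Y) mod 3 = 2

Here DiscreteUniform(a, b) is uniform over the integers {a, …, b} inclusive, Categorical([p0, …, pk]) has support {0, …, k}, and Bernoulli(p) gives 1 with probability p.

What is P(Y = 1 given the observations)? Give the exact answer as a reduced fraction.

P(Y = 1 | obs) = 1/6

Enumerate traces; 36 have nonzero weight after conditioning:
  (Y=0, X=2, W=2, Z=0, U=0) weight 1/180
  (Y=0, X=2, W=2, Z=0, U=1) weight 1/45
  (Y=0, X=2, W=2, Z=1, U=0) weight 1/180
  (Y=0, X=2, W=2, Z=1, U=1) weight 1/45
  (Y=0, X=2, W=2, Z=2, U=0) weight 1/180
  (Y=0, X=2, W=2, Z=2, U=1) weight 1/45
  (Y=0, X=3, W=2, Z=0, U=0) weight 1/180
  (Y=0, X=3, W=2, Z=0, U=1) weight 1/45
  (Y=1, X=2, W=1, Z=0, U=0) weight 1/384
  (Y=2, X=2, W=0, Z=0, U=0) weight 1/270
  … 26 more
Group by Y:
  weight(Y=0) = 1/6
  weight(Y=1) = 1/18
  weight(Y=2) = 1/9
Total weight = 1/6 + 1/18 + 1/9 = 1/3
P(Y=0 | obs) = 1/6 / 1/3 = 1/2
P(Y=1 | obs) = 1/18 / 1/3 = 1/6
P(Y=2 | obs) = 1/9 / 1/3 = 1/3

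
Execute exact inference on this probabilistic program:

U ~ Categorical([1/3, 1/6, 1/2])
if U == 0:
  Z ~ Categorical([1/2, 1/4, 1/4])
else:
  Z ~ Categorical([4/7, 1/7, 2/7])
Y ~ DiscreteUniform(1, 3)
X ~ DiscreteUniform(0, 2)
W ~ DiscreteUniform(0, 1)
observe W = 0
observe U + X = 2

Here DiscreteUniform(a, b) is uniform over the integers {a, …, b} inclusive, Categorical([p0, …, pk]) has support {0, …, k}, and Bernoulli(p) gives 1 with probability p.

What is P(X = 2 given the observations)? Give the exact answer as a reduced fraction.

Enumerate traces; 27 have nonzero weight after conditioning:
  (U=0, Z=0, Y=1, X=2, W=0) weight 1/108
  (U=0, Z=0, Y=2, X=2, W=0) weight 1/108
  (U=0, Z=0, Y=3, X=2, W=0) weight 1/108
  (U=0, Z=1, Y=1, X=2, W=0) weight 1/216
  (U=0, Z=1, Y=2, X=2, W=0) weight 1/216
  (U=0, Z=1, Y=3, X=2, W=0) weight 1/216
  (U=0, Z=2, Y=1, X=2, W=0) weight 1/216
  (U=0, Z=2, Y=2, X=2, W=0) weight 1/216
  (U=1, Z=0, Y=1, X=1, W=0) weight 1/189
  (U=2, Z=0, Y=1, X=0, W=0) weight 1/63
  … 17 more
Group by X:
  weight(X=0) = 1/12
  weight(X=1) = 1/36
  weight(X=2) = 1/18
Total weight = 1/12 + 1/36 + 1/18 = 1/6
P(X=0 | obs) = 1/12 / 1/6 = 1/2
P(X=1 | obs) = 1/36 / 1/6 = 1/6
P(X=2 | obs) = 1/18 / 1/6 = 1/3

P(X = 2 | obs) = 1/3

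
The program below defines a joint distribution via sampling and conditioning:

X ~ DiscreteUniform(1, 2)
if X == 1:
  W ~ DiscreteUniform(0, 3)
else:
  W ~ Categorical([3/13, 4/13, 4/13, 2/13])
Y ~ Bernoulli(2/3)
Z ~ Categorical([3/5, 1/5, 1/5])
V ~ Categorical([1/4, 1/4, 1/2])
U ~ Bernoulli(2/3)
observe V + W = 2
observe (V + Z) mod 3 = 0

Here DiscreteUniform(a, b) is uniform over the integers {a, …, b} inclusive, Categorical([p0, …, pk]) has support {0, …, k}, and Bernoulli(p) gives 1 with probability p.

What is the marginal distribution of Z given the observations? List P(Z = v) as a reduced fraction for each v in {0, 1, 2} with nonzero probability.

Enumerate traces; 24 have nonzero weight after conditioning:
  (X=1, W=0, Y=0, Z=1, V=2, U=0) weight 1/720
  (X=1, W=0, Y=0, Z=1, V=2, U=1) weight 1/360
  (X=1, W=0, Y=1, Z=1, V=2, U=0) weight 1/360
  (X=1, W=0, Y=1, Z=1, V=2, U=1) weight 1/180
  (X=1, W=1, Y=0, Z=2, V=1, U=0) weight 1/1440
  (X=1, W=1, Y=0, Z=2, V=1, U=1) weight 1/720
  (X=1, W=1, Y=1, Z=2, V=1, U=0) weight 1/720
  (X=1, W=1, Y=1, Z=2, V=1, U=1) weight 1/360
  (X=1, W=2, Y=0, Z=0, V=0, U=0) weight 1/480
  … 15 more
Group by Z:
  weight(Z=0) = 87/2080
  weight(Z=1) = 5/208
  weight(Z=2) = 29/2080
Total weight = 87/2080 + 5/208 + 29/2080 = 83/1040
P(Z=0 | obs) = 87/2080 / 83/1040 = 87/166
P(Z=1 | obs) = 5/208 / 83/1040 = 25/83
P(Z=2 | obs) = 29/2080 / 83/1040 = 29/166

P(Z=0) = 87/166, P(Z=1) = 25/83, P(Z=2) = 29/166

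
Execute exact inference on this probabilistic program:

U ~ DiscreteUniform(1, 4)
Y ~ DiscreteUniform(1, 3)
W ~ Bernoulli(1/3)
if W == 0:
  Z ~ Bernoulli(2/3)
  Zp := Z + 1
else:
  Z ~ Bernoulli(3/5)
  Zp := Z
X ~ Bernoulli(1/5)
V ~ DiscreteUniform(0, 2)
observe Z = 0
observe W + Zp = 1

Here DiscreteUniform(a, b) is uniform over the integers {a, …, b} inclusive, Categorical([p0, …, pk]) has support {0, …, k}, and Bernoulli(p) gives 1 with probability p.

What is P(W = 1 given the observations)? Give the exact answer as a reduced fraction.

Enumerate traces; 144 have nonzero weight after conditioning:
  (U=1, Y=1, W=0, Z=0, X=0, V=0) weight 2/405
  (U=1, Y=1, W=0, Z=0, X=0, V=1) weight 2/405
  (U=1, Y=1, W=0, Z=0, X=0, V=2) weight 2/405
  (U=1, Y=1, W=0, Z=0, X=1, V=0) weight 1/810
  (U=1, Y=1, W=0, Z=0, X=1, V=1) weight 1/810
  (U=1, Y=1, W=0, Z=0, X=1, V=2) weight 1/810
  (U=1, Y=1, W=1, Z=0, X=0, V=0) weight 2/675
  (U=1, Y=1, W=1, Z=0, X=0, V=1) weight 2/675
  … 136 more
Group by W:
  weight(W=0) = 2/9
  weight(W=1) = 2/15
Total weight = 2/9 + 2/15 = 16/45
P(W=0 | obs) = 2/9 / 16/45 = 5/8
P(W=1 | obs) = 2/15 / 16/45 = 3/8

P(W = 1 | obs) = 3/8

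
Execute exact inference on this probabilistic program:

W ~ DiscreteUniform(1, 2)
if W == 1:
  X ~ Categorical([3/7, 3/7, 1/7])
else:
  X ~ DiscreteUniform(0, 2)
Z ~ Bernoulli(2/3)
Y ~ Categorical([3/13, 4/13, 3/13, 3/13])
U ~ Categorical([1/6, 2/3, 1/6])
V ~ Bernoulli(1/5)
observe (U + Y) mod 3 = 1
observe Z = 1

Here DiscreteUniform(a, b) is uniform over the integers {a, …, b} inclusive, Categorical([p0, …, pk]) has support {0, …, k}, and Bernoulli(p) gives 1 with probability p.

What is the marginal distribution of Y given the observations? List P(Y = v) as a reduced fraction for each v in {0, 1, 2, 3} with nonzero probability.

P(Y=0) = 12/31, P(Y=1) = 4/31, P(Y=2) = 3/31, P(Y=3) = 12/31

Enumerate traces; 48 have nonzero weight after conditioning:
  (W=1, X=0, Z=1, Y=0, U=1, V=0) weight 8/455
  (W=1, X=0, Z=1, Y=0, U=1, V=1) weight 2/455
  (W=1, X=0, Z=1, Y=1, U=0, V=0) weight 8/1365
  (W=1, X=0, Z=1, Y=1, U=0, V=1) weight 2/1365
  (W=1, X=0, Z=1, Y=2, U=2, V=0) weight 2/455
  (W=1, X=0, Z=1, Y=2, U=2, V=1) weight 1/910
  (W=1, X=0, Z=1, Y=3, U=1, V=0) weight 8/455
  (W=1, X=0, Z=1, Y=3, U=1, V=1) weight 2/455
  … 40 more
Group by Y:
  weight(Y=0) = 4/39
  weight(Y=1) = 4/117
  weight(Y=2) = 1/39
  weight(Y=3) = 4/39
Total weight = 4/39 + 4/117 + 1/39 + 4/39 = 31/117
P(Y=0 | obs) = 4/39 / 31/117 = 12/31
P(Y=1 | obs) = 4/117 / 31/117 = 4/31
P(Y=2 | obs) = 1/39 / 31/117 = 3/31
P(Y=3 | obs) = 4/39 / 31/117 = 12/31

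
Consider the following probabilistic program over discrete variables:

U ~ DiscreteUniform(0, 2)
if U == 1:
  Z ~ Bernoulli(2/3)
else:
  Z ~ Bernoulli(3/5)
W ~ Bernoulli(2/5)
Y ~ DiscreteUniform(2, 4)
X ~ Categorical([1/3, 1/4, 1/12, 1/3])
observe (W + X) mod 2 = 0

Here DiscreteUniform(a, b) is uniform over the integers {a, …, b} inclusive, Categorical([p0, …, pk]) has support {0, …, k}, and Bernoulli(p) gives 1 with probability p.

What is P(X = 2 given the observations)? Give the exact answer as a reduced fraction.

P(X = 2 | obs) = 3/29

Enumerate traces; 72 have nonzero weight after conditioning:
  (U=0, Z=0, W=0, Y=2, X=0) weight 2/225
  (U=0, Z=0, W=0, Y=2, X=2) weight 1/450
  (U=0, Z=0, W=0, Y=3, X=0) weight 2/225
  (U=0, Z=0, W=0, Y=3, X=2) weight 1/450
  (U=0, Z=0, W=0, Y=4, X=0) weight 2/225
  (U=0, Z=0, W=0, Y=4, X=2) weight 1/450
  (U=0, Z=0, W=1, Y=2, X=1) weight 1/225
  (U=0, Z=0, W=1, Y=2, X=3) weight 4/675
  … 64 more
Group by X:
  weight(X=0) = 1/5
  weight(X=1) = 1/10
  weight(X=2) = 1/20
  weight(X=3) = 2/15
Total weight = 1/5 + 1/10 + 1/20 + 2/15 = 29/60
P(X=0 | obs) = 1/5 / 29/60 = 12/29
P(X=1 | obs) = 1/10 / 29/60 = 6/29
P(X=2 | obs) = 1/20 / 29/60 = 3/29
P(X=3 | obs) = 2/15 / 29/60 = 8/29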